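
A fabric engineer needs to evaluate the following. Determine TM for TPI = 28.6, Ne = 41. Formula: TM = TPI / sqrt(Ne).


Formula: TM = TPI / sqrt(Ne)
Step 1: sqrt(Ne) = sqrt(41) = 6.4031
Step 2: TM = 28.6 / 6.4031 = 4.47

4.47 TM


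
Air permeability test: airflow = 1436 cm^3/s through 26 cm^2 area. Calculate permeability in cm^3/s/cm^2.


Formula: Air Permeability = Airflow / Test Area
AP = 1436 cm^3/s / 26 cm^2
AP = 55.2 cm^3/s/cm^2

55.2 cm^3/s/cm^2


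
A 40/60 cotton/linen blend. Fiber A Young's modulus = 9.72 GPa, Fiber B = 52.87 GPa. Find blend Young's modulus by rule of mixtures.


Formula: Blend property = (fraction_A * property_A) + (fraction_B * property_B)
Step 1: Contribution A = 40/100 * 9.72 GPa = 3.888 GPa
Step 2: Contribution B = 60/100 * 52.87 GPa = 31.722 GPa
Step 3: Blend Young's modulus = 3.888 + 31.722 = 35.61 GPa

35.61 GPa


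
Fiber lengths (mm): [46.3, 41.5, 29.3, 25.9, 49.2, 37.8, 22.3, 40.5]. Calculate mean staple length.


Formula: Mean = sum of lengths / count
Sum = 46.3 + 41.5 + 29.3 + 25.9 + 49.2 + 37.8 + 22.3 + 40.5
Sum = 292.8 mm
Mean = 292.8 / 8 = 36.60 mm

36.60 mm


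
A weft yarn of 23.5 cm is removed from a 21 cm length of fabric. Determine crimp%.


Formula: Crimp% = ((L_yarn - L_fabric) / L_fabric) * 100
Step 1: Extension = 23.5 - 21 = 2.5 cm
Step 2: Crimp% = (2.5 / 21) * 100
Step 3: Crimp% = 0.119048 * 100 = 11.9048% ≈ 11.9%

11.9%


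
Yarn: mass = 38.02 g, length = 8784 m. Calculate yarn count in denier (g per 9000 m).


Formula: den = (mass_g / length_m) * 9000
Substituting: den = (38.02 / 8784) * 9000
Intermediate: 38.02 / 8784 = 0.00432832 g/m
den = 0.00432832 * 9000 = 39.0 denier

39.0 denier


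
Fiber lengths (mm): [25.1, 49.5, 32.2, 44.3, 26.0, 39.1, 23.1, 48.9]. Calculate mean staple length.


Formula: Mean = sum of lengths / count
Sum = 25.1 + 49.5 + 32.2 + 44.3 + 26.0 + 39.1 + 23.1 + 48.9
Sum = 288.2 mm
Mean = 288.2 / 8 = 36.03 mm

36.03 mm


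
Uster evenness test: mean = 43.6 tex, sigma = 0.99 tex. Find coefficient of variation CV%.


Formula: CV% = (standard deviation / mean) * 100
Step 1: Ratio = 0.99 / 43.6 = 0.022706
Step 2: CV% = 0.022706 * 100 = 2.2706% ≈ 2.3%

2.3%


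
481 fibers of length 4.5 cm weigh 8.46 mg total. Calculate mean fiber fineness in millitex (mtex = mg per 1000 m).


Formula: fineness (mtex) = mass (mg) / total length (km) = (mass_mg / total_length_m) * 1000
Step 1: Convert fiber length: 4.5 cm = 0.045 m
Step 2: Total fiber length = 481 * 0.045 = 21.645 m
Step 3: Linear density = 8.46 mg / 21.645 m = 0.3909 mg/m
Step 4: fineness = 0.3909 * 1000 = 390.9 mtex

390.9 mtex


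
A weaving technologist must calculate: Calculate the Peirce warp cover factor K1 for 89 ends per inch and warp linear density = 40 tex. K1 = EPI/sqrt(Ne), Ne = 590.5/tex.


Formula: K1 = EPI / sqrt(Ne), with Ne = 590.5 / tex_warp
Step 1: Ne = 590.5 / 40 = 14.763
Step 2: sqrt(Ne) = sqrt(14.763) = 3.8423
Step 3: K1 = 89 / 3.8423 = 23.2

23.2


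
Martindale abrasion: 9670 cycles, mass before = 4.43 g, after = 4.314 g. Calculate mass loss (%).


Formula: Mass loss% = ((m_before - m_after) / m_before) * 100
Step 1: Mass loss = 4.43 - 4.314 = 0.116 g
Step 2: Ratio = 0.116 / 4.43 = 0.0261851
Step 3: Mass loss% = 0.0261851 * 100 = 2.61851% ≈ 2.62%

2.62%


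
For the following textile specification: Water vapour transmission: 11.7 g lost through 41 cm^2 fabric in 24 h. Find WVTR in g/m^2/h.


Formula: WVTR = mass_loss / (area * time)
Step 1: Convert area: 41 cm^2 = 0.0041 m^2
Step 2: WVTR = 11.7 g / (0.0041 m^2 * 24 h)
Step 3: WVTR = 11.7 / 0.0984 = 118.9 g/m^2/h

118.9 g/m^2/h


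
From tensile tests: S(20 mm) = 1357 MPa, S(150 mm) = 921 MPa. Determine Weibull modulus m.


Formula: m = ln(L1/L2) / ln(S2/S1)
Step 1: ln(L1/L2) = ln(20/150) = -2.01490
Step 2: S2/S1 = 921/1357 = 0.6787
Step 3: ln(S2/S1) = ln(0.6787) = -0.38758
Step 4: m = -2.01490 / -0.38758 = 5.20

5.20 (Weibull m)


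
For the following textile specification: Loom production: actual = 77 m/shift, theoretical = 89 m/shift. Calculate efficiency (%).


Formula: Efficiency% = (Actual output / Theoretical output) * 100
Efficiency% = (77 / 89) * 100
Efficiency% = 0.865169 * 100 = 86.5169% ≈ 86.5%

86.5%


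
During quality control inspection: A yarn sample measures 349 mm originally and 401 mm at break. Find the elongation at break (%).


Formula: Elongation (%) = ((L_break - L0) / L0) * 100
Step 1: Extension = 401 - 349 = 52 mm
Step 2: Elongation = (52 / 349) * 100
Step 3: Elongation = 0.148997 * 100 = 14.8997% ≈ 14.9%

14.9%


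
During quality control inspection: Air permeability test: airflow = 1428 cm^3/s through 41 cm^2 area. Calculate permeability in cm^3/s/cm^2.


Formula: Air Permeability = Airflow / Test Area
AP = 1428 cm^3/s / 41 cm^2
AP = 34.8 cm^3/s/cm^2

34.8 cm^3/s/cm^2


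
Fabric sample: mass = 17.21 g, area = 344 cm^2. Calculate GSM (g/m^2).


Formula: GSM = mass_g / area_m2
Step 1: Convert area: 344 cm^2 = 344 / 10000 = 0.0344 m^2
Step 2: GSM = 17.21 g / 0.0344 m^2 = 500.3 g/m^2

500.3 g/m^2


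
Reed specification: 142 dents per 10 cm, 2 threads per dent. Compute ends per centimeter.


Formula: EPC = (dents per 10 cm * ends per dent) / 10
Step 1: Total ends per 10 cm = 142 * 2 = 284
Step 2: EPC = 284 / 10 = 28.4 ends/cm

28.4 ends/cm


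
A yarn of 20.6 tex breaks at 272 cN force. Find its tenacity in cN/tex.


Formula: Tenacity = Breaking force / Linear density
Tenacity = 272 cN / 20.6 tex
Tenacity = 13.20 cN/tex

13.20 cN/tex


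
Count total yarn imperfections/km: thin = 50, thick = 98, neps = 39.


Formula: Total = thin places + thick places + neps
Total = 50 + 98 + 39
Total = 187 imperfections/km

187 imperfections/km


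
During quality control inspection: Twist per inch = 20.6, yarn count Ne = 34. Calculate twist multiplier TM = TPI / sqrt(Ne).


Formula: TM = TPI / sqrt(Ne)
Step 1: sqrt(Ne) = sqrt(34) = 5.831
Step 2: TM = 20.6 / 5.831 = 3.53

3.53 TM


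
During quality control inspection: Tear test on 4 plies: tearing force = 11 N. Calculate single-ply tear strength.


Formula: Per-ply strength = Total force / Number of plies
Per-ply = 11 N / 4
Per-ply = 2.75 N

2.75 N


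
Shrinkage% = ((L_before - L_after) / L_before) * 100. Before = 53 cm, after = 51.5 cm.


Formula: Shrinkage% = ((L_before - L_after) / L_before) * 100
Step 1: Shrinkage = 53 - 51.5 = 1.5 cm
Step 2: Shrinkage% = (1.5 / 53) * 100
Step 3: Shrinkage% = 0.028302 * 100 = 2.8302% ≈ 2.8%

2.8%


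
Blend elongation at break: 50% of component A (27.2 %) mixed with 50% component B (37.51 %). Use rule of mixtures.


Formula: Blend property = (fraction_A * property_A) + (fraction_B * property_B)
Step 1: Contribution A = 50/100 * 27.2 % = 13.6 %
Step 2: Contribution B = 50/100 * 37.51 % = 18.755 %
Step 3: Blend elongation at break = 13.6 + 18.755 = 32.355 %

32.355 %


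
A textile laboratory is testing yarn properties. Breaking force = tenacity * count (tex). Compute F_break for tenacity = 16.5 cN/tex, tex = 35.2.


Formula: Breaking force = Tenacity * Linear density
F = 16.5 cN/tex * 35.2 tex
F = 580.80 cN

580.80 cN


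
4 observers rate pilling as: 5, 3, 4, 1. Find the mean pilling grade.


Formula: Mean = sum / count
Sum = 5 + 3 + 4 + 1 = 13
Mean = 13 / 4 = 3.3

3.3


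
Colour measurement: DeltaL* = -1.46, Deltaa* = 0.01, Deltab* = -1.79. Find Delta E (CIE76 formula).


Formula: Delta E = sqrt(dL*^2 + da*^2 + db*^2)
Step 1: dL*^2 = (-1.46)^2 = 2.1316
Step 2: da*^2 = 0.01^2 = 0.0001
Step 3: db*^2 = (-1.79)^2 = 3.2041
Step 4: Sum = 2.1316 + 0.0001 + 3.2041 = 5.3358
Step 5: Delta E = sqrt(5.3358) = 2.31

2.31 Delta E


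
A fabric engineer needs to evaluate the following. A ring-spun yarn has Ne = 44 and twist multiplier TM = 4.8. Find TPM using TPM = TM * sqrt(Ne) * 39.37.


Formula: TPM = TM * sqrt(Ne) * 39.37
Step 1: sqrt(Ne) = sqrt(44) = 6.6332
Step 2: TM * sqrt(Ne) = 4.8 * 6.6332 = 31.8394
Step 3: TPM = 31.8394 * 39.37 = 1254 twists/m

1254 twists/m


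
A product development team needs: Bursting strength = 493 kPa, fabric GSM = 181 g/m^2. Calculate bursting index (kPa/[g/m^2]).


Formula: Bursting Index = Bursting Strength / Fabric GSM
BI = 493 kPa / 181 g/m^2
BI = 2.724 kPa/(g/m^2)

2.724 kPa/(g/m^2)


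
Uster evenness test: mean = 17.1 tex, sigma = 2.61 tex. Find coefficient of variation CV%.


Formula: CV% = (standard deviation / mean) * 100
Step 1: Ratio = 2.61 / 17.1 = 0.152632
Step 2: CV% = 0.152632 * 100 = 15.2632% ≈ 15.3%

15.3%


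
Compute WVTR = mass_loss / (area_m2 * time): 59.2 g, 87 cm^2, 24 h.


Formula: WVTR = mass_loss / (area * time)
Step 1: Convert area: 87 cm^2 = 0.0087 m^2
Step 2: WVTR = 59.2 g / (0.0087 m^2 * 24 h)
Step 3: WVTR = 59.2 / 0.2088 = 283.5 g/m^2/h

283.5 g/m^2/h


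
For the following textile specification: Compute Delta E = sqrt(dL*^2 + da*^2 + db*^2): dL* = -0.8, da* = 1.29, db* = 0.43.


Formula: Delta E = sqrt(dL*^2 + da*^2 + db*^2)
Step 1: dL*^2 = (-0.8)^2 = 0.64
Step 2: da*^2 = 1.29^2 = 1.6641
Step 3: db*^2 = 0.43^2 = 0.1849
Step 4: Sum = 0.64 + 1.6641 + 0.1849 = 2.489
Step 5: Delta E = sqrt(2.489) = 1.58

1.58 Delta E


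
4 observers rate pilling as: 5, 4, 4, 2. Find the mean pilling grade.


Formula: Mean = sum / count
Sum = 5 + 4 + 4 + 2 = 15
Mean = 15 / 4 = 3.8

3.8


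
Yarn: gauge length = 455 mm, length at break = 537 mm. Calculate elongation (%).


Formula: Elongation (%) = ((L_break - L0) / L0) * 100
Step 1: Extension = 537 - 455 = 82 mm
Step 2: Elongation = (82 / 455) * 100
Step 3: Elongation = 0.18022 * 100 = 18.022% ≈ 18.0%

18.0%


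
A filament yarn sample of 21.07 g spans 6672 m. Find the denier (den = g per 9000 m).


Formula: den = (mass_g / length_m) * 9000
Substituting: den = (21.07 / 6672) * 9000
Intermediate: 21.07 / 6672 = 0.00315797 g/m
den = 0.00315797 * 9000 = 28.4 denier

28.4 denier


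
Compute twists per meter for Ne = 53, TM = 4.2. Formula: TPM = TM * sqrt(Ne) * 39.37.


Formula: TPM = TM * sqrt(Ne) * 39.37
Step 1: sqrt(Ne) = sqrt(53) = 7.2801
Step 2: TM * sqrt(Ne) = 4.2 * 7.2801 = 30.5764
Step 3: TPM = 30.5764 * 39.37 = 1204 twists/m

1204 twists/m


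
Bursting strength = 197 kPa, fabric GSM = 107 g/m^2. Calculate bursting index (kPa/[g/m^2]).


Formula: Bursting Index = Bursting Strength / Fabric GSM
BI = 197 kPa / 107 g/m^2
BI = 1.841 kPa/(g/m^2)

1.841 kPa/(g/m^2)


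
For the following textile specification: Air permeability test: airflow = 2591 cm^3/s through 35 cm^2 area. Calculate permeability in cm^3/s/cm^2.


Formula: Air Permeability = Airflow / Test Area
AP = 2591 cm^3/s / 35 cm^2
AP = 74.0 cm^3/s/cm^2

74.0 cm^3/s/cm^2


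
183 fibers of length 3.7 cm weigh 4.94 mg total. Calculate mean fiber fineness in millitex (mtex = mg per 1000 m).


Formula: fineness (mtex) = mass (mg) / total length (km) = (mass_mg / total_length_m) * 1000
Step 1: Convert fiber length: 3.7 cm = 0.037 m
Step 2: Total fiber length = 183 * 0.037 = 6.771 m
Step 3: Linear density = 4.94 mg / 6.771 m = 0.7296 mg/m
Step 4: fineness = 0.7296 * 1000 = 729.6 mtex

729.6 mtex


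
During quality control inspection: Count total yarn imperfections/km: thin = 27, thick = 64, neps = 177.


Formula: Total = thin places + thick places + neps
Total = 27 + 64 + 177
Total = 268 imperfections/km

268 imperfections/km


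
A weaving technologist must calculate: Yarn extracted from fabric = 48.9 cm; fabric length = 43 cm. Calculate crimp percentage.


Formula: Crimp% = ((L_yarn - L_fabric) / L_fabric) * 100
Step 1: Extension = 48.9 - 43 = 5.9 cm
Step 2: Crimp% = (5.9 / 43) * 100
Step 3: Crimp% = 0.137209 * 100 = 13.7209% ≈ 13.7%

13.7%


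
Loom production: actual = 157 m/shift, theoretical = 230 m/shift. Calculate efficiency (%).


Formula: Efficiency% = (Actual output / Theoretical output) * 100
Efficiency% = (157 / 230) * 100
Efficiency% = 0.682609 * 100 = 68.2609% ≈ 68.3%

68.3%


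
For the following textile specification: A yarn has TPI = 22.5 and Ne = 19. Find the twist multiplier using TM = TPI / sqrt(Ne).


Formula: TM = TPI / sqrt(Ne)
Step 1: sqrt(Ne) = sqrt(19) = 4.3589
Step 2: TM = 22.5 / 4.3589 = 5.16

5.16 TM


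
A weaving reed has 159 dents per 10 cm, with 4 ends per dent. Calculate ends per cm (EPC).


Formula: EPC = (dents per 10 cm * ends per dent) / 10
Step 1: Total ends per 10 cm = 159 * 4 = 636
Step 2: EPC = 636 / 10 = 63.6 ends/cm

63.6 ends/cm


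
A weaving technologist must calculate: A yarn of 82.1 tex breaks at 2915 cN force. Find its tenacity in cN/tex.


Formula: Tenacity = Breaking force / Linear density
Tenacity = 2915 cN / 82.1 tex
Tenacity = 35.51 cN/tex

35.51 cN/tex


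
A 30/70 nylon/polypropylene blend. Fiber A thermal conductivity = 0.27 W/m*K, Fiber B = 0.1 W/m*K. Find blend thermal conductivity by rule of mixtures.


Formula: Blend property = (fraction_A * property_A) + (fraction_B * property_B)
Step 1: Contribution A = 30/100 * 0.27 W/m*K = 0.081 W/m*K
Step 2: Contribution B = 70/100 * 0.1 W/m*K = 0.07 W/m*K
Step 3: Blend thermal conductivity = 0.081 + 0.07 = 0.151 W/m*K

0.151 W/m*K


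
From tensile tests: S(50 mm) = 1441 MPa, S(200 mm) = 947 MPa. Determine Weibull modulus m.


Formula: m = ln(L1/L2) / ln(S2/S1)
Step 1: ln(L1/L2) = ln(50/200) = -1.38629
Step 2: S2/S1 = 947/1441 = 0.65718
Step 3: ln(S2/S1) = ln(0.65718) = -0.41980
Step 4: m = -1.38629 / -0.41980 = 3.30

3.30 (Weibull m)


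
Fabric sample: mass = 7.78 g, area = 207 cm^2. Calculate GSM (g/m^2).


Formula: GSM = mass_g / area_m2
Step 1: Convert area: 207 cm^2 = 207 / 10000 = 0.0207 m^2
Step 2: GSM = 7.78 g / 0.0207 m^2 = 375.8 g/m^2

375.8 g/m^2


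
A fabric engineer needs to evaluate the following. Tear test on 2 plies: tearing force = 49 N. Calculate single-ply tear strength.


Formula: Per-ply strength = Total force / Number of plies
Per-ply = 49 N / 2
Per-ply = 24.5 N

24.5 N


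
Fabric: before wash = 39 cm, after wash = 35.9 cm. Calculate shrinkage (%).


Formula: Shrinkage% = ((L_before - L_after) / L_before) * 100
Step 1: Shrinkage = 39 - 35.9 = 3.1 cm
Step 2: Shrinkage% = (3.1 / 39) * 100
Step 3: Shrinkage% = 0.079487 * 100 = 7.9487% ≈ 7.9%

7.9%


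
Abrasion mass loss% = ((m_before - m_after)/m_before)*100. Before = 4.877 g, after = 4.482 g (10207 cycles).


Formula: Mass loss% = ((m_before - m_after) / m_before) * 100
Step 1: Mass loss = 4.877 - 4.482 = 0.395 g
Step 2: Ratio = 0.395 / 4.877 = 0.0809924
Step 3: Mass loss% = 0.0809924 * 100 = 8.09924% ≈ 8.10%

8.10%


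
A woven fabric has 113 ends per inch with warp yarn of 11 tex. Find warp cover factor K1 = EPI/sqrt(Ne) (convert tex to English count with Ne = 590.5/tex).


Formula: K1 = EPI / sqrt(Ne), with Ne = 590.5 / tex_warp
Step 1: Ne = 590.5 / 11 = 53.682
Step 2: sqrt(Ne) = sqrt(53.682) = 7.3268
Step 3: K1 = 113 / 7.3268 = 15.4

15.4


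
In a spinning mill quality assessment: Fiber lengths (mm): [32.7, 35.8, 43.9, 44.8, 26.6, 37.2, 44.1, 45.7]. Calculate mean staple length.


Formula: Mean = sum of lengths / count
Sum = 32.7 + 35.8 + 43.9 + 44.8 + 26.6 + 37.2 + 44.1 + 45.7
Sum = 310.8 mm
Mean = 310.8 / 8 = 38.85 mm

38.85 mm


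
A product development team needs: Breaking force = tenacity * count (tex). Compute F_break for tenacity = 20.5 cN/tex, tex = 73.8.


Formula: Breaking force = Tenacity * Linear density
F = 20.5 cN/tex * 73.8 tex
F = 1512.90 cN

1512.90 cN


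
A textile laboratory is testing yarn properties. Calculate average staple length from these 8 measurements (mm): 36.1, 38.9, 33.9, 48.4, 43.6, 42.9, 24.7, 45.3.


Formula: Mean = sum of lengths / count
Sum = 36.1 + 38.9 + 33.9 + 48.4 + 43.6 + 42.9 + 24.7 + 45.3
Sum = 313.8 mm
Mean = 313.8 / 8 = 39.23 mm

39.23 mm


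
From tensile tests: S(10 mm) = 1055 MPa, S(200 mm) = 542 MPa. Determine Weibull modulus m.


Formula: m = ln(L1/L2) / ln(S2/S1)
Step 1: ln(L1/L2) = ln(10/200) = -2.99573
Step 2: S2/S1 = 542/1055 = 0.51374
Step 3: ln(S2/S1) = ln(0.51374) = -0.66604
Step 4: m = -2.99573 / -0.66604 = 4.50

4.50 (Weibull m)


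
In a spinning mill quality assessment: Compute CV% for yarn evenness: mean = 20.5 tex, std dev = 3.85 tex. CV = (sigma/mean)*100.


Formula: CV% = (standard deviation / mean) * 100
Step 1: Ratio = 3.85 / 20.5 = 0.187805
Step 2: CV% = 0.187805 * 100 = 18.7805% ≈ 18.8%

18.8%


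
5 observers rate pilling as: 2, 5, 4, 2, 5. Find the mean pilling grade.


Formula: Mean = sum / count
Sum = 2 + 5 + 4 + 2 + 5 = 18
Mean = 18 / 5 = 3.6

3.6


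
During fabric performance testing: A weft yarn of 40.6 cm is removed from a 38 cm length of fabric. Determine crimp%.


Formula: Crimp% = ((L_yarn - L_fabric) / L_fabric) * 100
Step 1: Extension = 40.6 - 38 = 2.6 cm
Step 2: Crimp% = (2.6 / 38) * 100
Step 3: Crimp% = 0.068421 * 100 = 6.8421% ≈ 6.8%

6.8%


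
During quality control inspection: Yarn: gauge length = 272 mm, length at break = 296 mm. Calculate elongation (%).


Formula: Elongation (%) = ((L_break - L0) / L0) * 100
Step 1: Extension = 296 - 272 = 24 mm
Step 2: Elongation = (24 / 272) * 100
Step 3: Elongation = 0.088235 * 100 = 8.8235% ≈ 8.8%

8.8%


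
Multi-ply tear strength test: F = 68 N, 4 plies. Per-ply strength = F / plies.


Formula: Per-ply strength = Total force / Number of plies
Per-ply = 68 N / 4
Per-ply = 17 N

17 N


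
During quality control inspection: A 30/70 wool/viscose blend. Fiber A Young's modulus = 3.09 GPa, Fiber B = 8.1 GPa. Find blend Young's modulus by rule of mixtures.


Formula: Blend property = (fraction_A * property_A) + (fraction_B * property_B)
Step 1: Contribution A = 30/100 * 3.09 GPa = 0.927 GPa
Step 2: Contribution B = 70/100 * 8.1 GPa = 5.67 GPa
Step 3: Blend Young's modulus = 0.927 + 5.67 = 6.597 GPa

6.597 GPa


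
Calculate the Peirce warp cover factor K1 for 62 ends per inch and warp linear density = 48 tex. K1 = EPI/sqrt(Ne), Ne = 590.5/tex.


Formula: K1 = EPI / sqrt(Ne), with Ne = 590.5 / tex_warp
Step 1: Ne = 590.5 / 48 = 12.302
Step 2: sqrt(Ne) = sqrt(12.302) = 3.5074
Step 3: K1 = 62 / 3.5074 = 17.7

17.7


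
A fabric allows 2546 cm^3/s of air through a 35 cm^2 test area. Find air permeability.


Formula: Air Permeability = Airflow / Test Area
AP = 2546 cm^3/s / 35 cm^2
AP = 72.7 cm^3/s/cm^2

72.7 cm^3/s/cm^2


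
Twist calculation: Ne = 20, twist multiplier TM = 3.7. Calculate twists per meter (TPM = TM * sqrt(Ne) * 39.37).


Formula: TPM = TM * sqrt(Ne) * 39.37
Step 1: sqrt(Ne) = sqrt(20) = 4.4721
Step 2: TM * sqrt(Ne) = 3.7 * 4.4721 = 16.5468
Step 3: TPM = 16.5468 * 39.37 = 651 twists/m

651 twists/m


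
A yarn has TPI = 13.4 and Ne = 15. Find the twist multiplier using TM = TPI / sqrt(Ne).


Formula: TM = TPI / sqrt(Ne)
Step 1: sqrt(Ne) = sqrt(15) = 3.873
Step 2: TM = 13.4 / 3.873 = 3.46

3.46 TM


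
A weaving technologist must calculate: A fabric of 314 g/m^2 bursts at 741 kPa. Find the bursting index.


Formula: Bursting Index = Bursting Strength / Fabric GSM
BI = 741 kPa / 314 g/m^2
BI = 2.360 kPa/(g/m^2)

2.360 kPa/(g/m^2)


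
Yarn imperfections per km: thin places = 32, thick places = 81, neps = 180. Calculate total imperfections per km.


Formula: Total = thin places + thick places + neps
Total = 32 + 81 + 180
Total = 293 imperfections/km

293 imperfections/km


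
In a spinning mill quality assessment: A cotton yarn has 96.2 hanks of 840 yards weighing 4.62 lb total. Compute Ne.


Formula: Ne = hanks / mass_lb
Substituting: Ne = 96.2 / 4.62
Ne = 20.8

20.8 Ne


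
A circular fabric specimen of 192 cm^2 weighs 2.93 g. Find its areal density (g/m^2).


Formula: GSM = mass_g / area_m2
Step 1: Convert area: 192 cm^2 = 192 / 10000 = 0.0192 m^2
Step 2: GSM = 2.93 g / 0.0192 m^2 = 152.6 g/m^2

152.6 g/m^2


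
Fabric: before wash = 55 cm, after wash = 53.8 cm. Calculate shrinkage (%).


Formula: Shrinkage% = ((L_before - L_after) / L_before) * 100
Step 1: Shrinkage = 55 - 53.8 = 1.2 cm
Step 2: Shrinkage% = (1.2 / 55) * 100
Step 3: Shrinkage% = 0.021818 * 100 = 2.1818% ≈ 2.2%

2.2%


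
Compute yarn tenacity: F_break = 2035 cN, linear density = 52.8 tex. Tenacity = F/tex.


Formula: Tenacity = Breaking force / Linear density
Tenacity = 2035 cN / 52.8 tex
Tenacity = 38.54 cN/tex

38.54 cN/tex


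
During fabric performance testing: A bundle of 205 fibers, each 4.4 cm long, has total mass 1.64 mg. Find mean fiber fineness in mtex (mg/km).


Formula: fineness (mtex) = mass (mg) / total length (km) = (mass_mg / total_length_m) * 1000
Step 1: Convert fiber length: 4.4 cm = 0.044 m
Step 2: Total fiber length = 205 * 0.044 = 9.02 m
Step 3: Linear density = 1.64 mg / 9.02 m = 0.1818 mg/m
Step 4: fineness = 0.1818 * 1000 = 181.8 mtex

181.8 mtex


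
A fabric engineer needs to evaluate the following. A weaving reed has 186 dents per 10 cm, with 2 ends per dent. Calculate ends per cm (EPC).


Formula: EPC = (dents per 10 cm * ends per dent) / 10
Step 1: Total ends per 10 cm = 186 * 2 = 372
Step 2: EPC = 372 / 10 = 37.2 ends/cm

37.2 ends/cm


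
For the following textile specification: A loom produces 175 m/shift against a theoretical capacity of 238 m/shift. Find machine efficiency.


Formula: Efficiency% = (Actual output / Theoretical output) * 100
Efficiency% = (175 / 238) * 100
Efficiency% = 0.735294 * 100 = 73.5294% ≈ 73.5%

73.5%


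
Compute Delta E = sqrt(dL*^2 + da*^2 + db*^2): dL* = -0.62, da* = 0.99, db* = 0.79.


Formula: Delta E = sqrt(dL*^2 + da*^2 + db*^2)
Step 1: dL*^2 = (-0.62)^2 = 0.3844
Step 2: da*^2 = 0.99^2 = 0.9801
Step 3: db*^2 = 0.79^2 = 0.6241
Step 4: Sum = 0.3844 + 0.9801 + 0.6241 = 1.9886
Step 5: Delta E = sqrt(1.9886) = 1.41

1.41 Delta E


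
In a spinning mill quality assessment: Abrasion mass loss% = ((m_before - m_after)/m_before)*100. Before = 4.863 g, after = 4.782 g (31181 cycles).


Formula: Mass loss% = ((m_before - m_after) / m_before) * 100
Step 1: Mass loss = 4.863 - 4.782 = 0.081 g
Step 2: Ratio = 0.081 / 4.863 = 0.0166564
Step 3: Mass loss% = 0.0166564 * 100 = 1.66564% ≈ 1.67%

1.67%


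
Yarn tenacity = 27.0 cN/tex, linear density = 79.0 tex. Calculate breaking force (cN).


Formula: Breaking force = Tenacity * Linear density
F = 27.0 cN/tex * 79.0 tex
F = 2133.00 cN

2133.00 cN


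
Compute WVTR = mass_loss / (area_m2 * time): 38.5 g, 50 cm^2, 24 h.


Formula: WVTR = mass_loss / (area * time)
Step 1: Convert area: 50 cm^2 = 0.005 m^2
Step 2: WVTR = 38.5 g / (0.005 m^2 * 24 h)
Step 3: WVTR = 38.5 / 0.12 = 320.8 g/m^2/h

320.8 g/m^2/h


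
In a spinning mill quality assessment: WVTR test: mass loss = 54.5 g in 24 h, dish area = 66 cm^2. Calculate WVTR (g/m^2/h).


Formula: WVTR = mass_loss / (area * time)
Step 1: Convert area: 66 cm^2 = 0.0066 m^2
Step 2: WVTR = 54.5 g / (0.0066 m^2 * 24 h)
Step 3: WVTR = 54.5 / 0.1584 = 344.1 g/m^2/h

344.1 g/m^2/h


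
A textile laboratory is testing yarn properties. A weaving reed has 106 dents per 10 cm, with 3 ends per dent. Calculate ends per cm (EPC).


Formula: EPC = (dents per 10 cm * ends per dent) / 10
Step 1: Total ends per 10 cm = 106 * 3 = 318
Step 2: EPC = 318 / 10 = 31.8 ends/cm

31.8 ends/cm


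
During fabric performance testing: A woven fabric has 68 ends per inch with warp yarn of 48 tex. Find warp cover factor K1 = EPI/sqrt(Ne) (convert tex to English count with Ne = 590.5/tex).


Formula: K1 = EPI / sqrt(Ne), with Ne = 590.5 / tex_warp
Step 1: Ne = 590.5 / 48 = 12.302
Step 2: sqrt(Ne) = sqrt(12.302) = 3.5074
Step 3: K1 = 68 / 3.5074 = 19.4

19.4


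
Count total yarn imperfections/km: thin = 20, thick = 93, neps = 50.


Formula: Total = thin places + thick places + neps
Total = 20 + 93 + 50
Total = 163 imperfections/km

163 imperfections/km


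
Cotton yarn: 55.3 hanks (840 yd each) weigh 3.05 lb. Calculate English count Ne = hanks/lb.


Formula: Ne = hanks / mass_lb
Substituting: Ne = 55.3 / 3.05
Ne = 18.1

18.1 Ne


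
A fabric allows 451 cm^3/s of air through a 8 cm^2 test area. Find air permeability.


Formula: Air Permeability = Airflow / Test Area
AP = 451 cm^3/s / 8 cm^2
AP = 56.4 cm^3/s/cm^2

56.4 cm^3/s/cm^2


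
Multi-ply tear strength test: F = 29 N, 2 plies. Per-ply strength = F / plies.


Formula: Per-ply strength = Total force / Number of plies
Per-ply = 29 N / 2
Per-ply = 14.5 N

14.5 N


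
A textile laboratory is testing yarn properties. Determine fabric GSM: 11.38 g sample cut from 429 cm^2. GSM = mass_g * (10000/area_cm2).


Formula: GSM = mass_g / area_m2
Step 1: Convert area: 429 cm^2 = 429 / 10000 = 0.0429 m^2
Step 2: GSM = 11.38 g / 0.0429 m^2 = 265.3 g/m^2

265.3 g/m^2


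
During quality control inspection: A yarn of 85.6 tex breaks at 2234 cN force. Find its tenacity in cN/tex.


Formula: Tenacity = Breaking force / Linear density
Tenacity = 2234 cN / 85.6 tex
Tenacity = 26.10 cN/tex

26.10 cN/tex


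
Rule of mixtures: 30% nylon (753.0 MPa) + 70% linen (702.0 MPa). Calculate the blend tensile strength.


Formula: Blend property = (fraction_A * property_A) + (fraction_B * property_B)
Step 1: Contribution A = 30/100 * 753.0 MPa = 225.9 MPa
Step 2: Contribution B = 70/100 * 702.0 MPa = 491.4 MPa
Step 3: Blend tensile strength = 225.9 + 491.4 = 717.3 MPa

717.3 MPa


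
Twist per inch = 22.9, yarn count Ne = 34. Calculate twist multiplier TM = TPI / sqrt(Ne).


Formula: TM = TPI / sqrt(Ne)
Step 1: sqrt(Ne) = sqrt(34) = 5.831
Step 2: TM = 22.9 / 5.831 = 3.93

3.93 TM


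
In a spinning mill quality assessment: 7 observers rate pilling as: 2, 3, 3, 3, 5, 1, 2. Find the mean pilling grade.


Formula: Mean = sum / count
Sum = 2 + 3 + 3 + 3 + 5 + 1 + 2 = 19
Mean = 19 / 7 = 2.7

2.7


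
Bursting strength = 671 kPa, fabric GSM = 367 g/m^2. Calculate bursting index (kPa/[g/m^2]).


Formula: Bursting Index = Bursting Strength / Fabric GSM
BI = 671 kPa / 367 g/m^2
BI = 1.828 kPa/(g/m^2)

1.828 kPa/(g/m^2)


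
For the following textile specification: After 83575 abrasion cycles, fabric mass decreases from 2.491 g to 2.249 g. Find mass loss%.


Formula: Mass loss% = ((m_before - m_after) / m_before) * 100
Step 1: Mass loss = 2.491 - 2.249 = 0.242 g
Step 2: Ratio = 0.242 / 2.491 = 0.0971497
Step 3: Mass loss% = 0.0971497 * 100 = 9.71497% ≈ 9.71%

9.71%


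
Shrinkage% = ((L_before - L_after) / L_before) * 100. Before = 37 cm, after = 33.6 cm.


Formula: Shrinkage% = ((L_before - L_after) / L_before) * 100
Step 1: Shrinkage = 37 - 33.6 = 3.4 cm
Step 2: Shrinkage% = (3.4 / 37) * 100
Step 3: Shrinkage% = 0.091892 * 100 = 9.1892% ≈ 9.2%

9.2%


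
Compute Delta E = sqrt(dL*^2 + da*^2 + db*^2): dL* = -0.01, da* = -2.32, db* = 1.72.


Formula: Delta E = sqrt(dL*^2 + da*^2 + db*^2)
Step 1: dL*^2 = (-0.01)^2 = 0.0001
Step 2: da*^2 = (-2.32)^2 = 5.3824
Step 3: db*^2 = 1.72^2 = 2.9584
Step 4: Sum = 0.0001 + 5.3824 + 2.9584 = 8.3409
Step 5: Delta E = sqrt(8.3409) = 2.89

2.89 Delta E


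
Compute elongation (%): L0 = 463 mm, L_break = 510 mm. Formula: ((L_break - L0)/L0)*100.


Formula: Elongation (%) = ((L_break - L0) / L0) * 100
Step 1: Extension = 510 - 463 = 47 mm
Step 2: Elongation = (47 / 463) * 100
Step 3: Elongation = 0.101512 * 100 = 10.1512% ≈ 10.2%

10.2%


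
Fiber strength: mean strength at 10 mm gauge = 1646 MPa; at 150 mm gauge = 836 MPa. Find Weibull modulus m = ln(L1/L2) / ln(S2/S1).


Formula: m = ln(L1/L2) / ln(S2/S1)
Step 1: ln(L1/L2) = ln(10/150) = -2.70805
Step 2: S2/S1 = 836/1646 = 0.5079
Step 3: ln(S2/S1) = ln(0.5079) = -0.67747
Step 4: m = -2.70805 / -0.67747 = 4.00

4.00 (Weibull m)


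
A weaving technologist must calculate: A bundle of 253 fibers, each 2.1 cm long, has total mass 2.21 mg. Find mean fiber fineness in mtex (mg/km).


Formula: fineness (mtex) = mass (mg) / total length (km) = (mass_mg / total_length_m) * 1000
Step 1: Convert fiber length: 2.1 cm = 0.021 m
Step 2: Total fiber length = 253 * 0.021 = 5.313 m
Step 3: Linear density = 2.21 mg / 5.313 m = 0.4160 mg/m
Step 4: fineness = 0.4160 * 1000 = 416.0 mtex

416.0 mtex


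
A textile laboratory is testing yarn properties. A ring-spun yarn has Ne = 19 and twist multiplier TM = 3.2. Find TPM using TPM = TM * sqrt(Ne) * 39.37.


Formula: TPM = TM * sqrt(Ne) * 39.37
Step 1: sqrt(Ne) = sqrt(19) = 4.3589
Step 2: TM * sqrt(Ne) = 3.2 * 4.3589 = 13.9485
Step 3: TPM = 13.9485 * 39.37 = 549 twists/m

549 twists/m


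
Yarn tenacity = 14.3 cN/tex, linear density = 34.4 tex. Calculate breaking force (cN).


Formula: Breaking force = Tenacity * Linear density
F = 14.3 cN/tex * 34.4 tex
F = 491.92 cN

491.92 cN


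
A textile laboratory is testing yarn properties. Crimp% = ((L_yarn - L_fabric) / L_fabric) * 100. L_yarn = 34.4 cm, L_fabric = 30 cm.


Formula: Crimp% = ((L_yarn - L_fabric) / L_fabric) * 100
Step 1: Extension = 34.4 - 30 = 4.4 cm
Step 2: Crimp% = (4.4 / 30) * 100
Step 3: Crimp% = 0.146667 * 100 = 14.6667% ≈ 14.7%

14.7%


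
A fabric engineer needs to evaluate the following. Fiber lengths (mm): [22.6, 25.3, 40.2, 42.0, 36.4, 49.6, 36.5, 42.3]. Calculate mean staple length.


Formula: Mean = sum of lengths / count
Sum = 22.6 + 25.3 + 40.2 + 42.0 + 36.4 + 49.6 + 36.5 + 42.3
Sum = 294.9 mm
Mean = 294.9 / 8 = 36.86 mm

36.86 mm


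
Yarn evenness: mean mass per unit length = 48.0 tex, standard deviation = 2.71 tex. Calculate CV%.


Formula: CV% = (standard deviation / mean) * 100
Step 1: Ratio = 2.71 / 48.0 = 0.056458
Step 2: CV% = 0.056458 * 100 = 5.6458% ≈ 5.6%

5.6%


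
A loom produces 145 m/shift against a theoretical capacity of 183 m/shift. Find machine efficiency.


Formula: Efficiency% = (Actual output / Theoretical output) * 100
Efficiency% = (145 / 183) * 100
Efficiency% = 0.79235 * 100 = 79.235% ≈ 79.2%

79.2%


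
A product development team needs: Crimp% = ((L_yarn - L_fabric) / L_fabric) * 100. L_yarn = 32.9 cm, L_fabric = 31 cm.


Formula: Crimp% = ((L_yarn - L_fabric) / L_fabric) * 100
Step 1: Extension = 32.9 - 31 = 1.9 cm
Step 2: Crimp% = (1.9 / 31) * 100
Step 3: Crimp% = 0.06129 * 100 = 6.129% ≈ 6.1%

6.1%


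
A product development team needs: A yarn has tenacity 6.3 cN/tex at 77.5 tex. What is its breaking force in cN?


Formula: Breaking force = Tenacity * Linear density
F = 6.3 cN/tex * 77.5 tex
F = 488.25 cN

488.25 cN


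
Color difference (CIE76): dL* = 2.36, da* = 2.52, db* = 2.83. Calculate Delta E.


Formula: Delta E = sqrt(dL*^2 + da*^2 + db*^2)
Step 1: dL*^2 = 2.36^2 = 5.5696
Step 2: da*^2 = 2.52^2 = 6.3504
Step 3: db*^2 = 2.83^2 = 8.0089
Step 4: Sum = 5.5696 + 6.3504 + 8.0089 = 19.9289
Step 5: Delta E = sqrt(19.9289) = 4.46

4.46 Delta E


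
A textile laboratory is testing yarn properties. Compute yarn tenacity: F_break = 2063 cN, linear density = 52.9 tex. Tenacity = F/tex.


Formula: Tenacity = Breaking force / Linear density
Tenacity = 2063 cN / 52.9 tex
Tenacity = 39.00 cN/tex

39.00 cN/tex


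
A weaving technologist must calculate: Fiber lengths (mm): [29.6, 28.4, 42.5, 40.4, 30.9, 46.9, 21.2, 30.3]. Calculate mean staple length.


Formula: Mean = sum of lengths / count
Sum = 29.6 + 28.4 + 42.5 + 40.4 + 30.9 + 46.9 + 21.2 + 30.3
Sum = 270.2 mm
Mean = 270.2 / 8 = 33.78 mm

33.78 mm


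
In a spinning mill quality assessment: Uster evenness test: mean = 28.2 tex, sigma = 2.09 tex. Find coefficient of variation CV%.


Formula: CV% = (standard deviation / mean) * 100
Step 1: Ratio = 2.09 / 28.2 = 0.074113
Step 2: CV% = 0.074113 * 100 = 7.4113% ≈ 7.4%

7.4%


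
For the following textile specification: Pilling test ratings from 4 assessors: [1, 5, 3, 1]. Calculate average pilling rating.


Formula: Mean = sum / count
Sum = 1 + 5 + 3 + 1 = 10
Mean = 10 / 4 = 2.5

2.5


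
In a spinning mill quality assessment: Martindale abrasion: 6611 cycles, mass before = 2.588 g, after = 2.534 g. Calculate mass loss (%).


Formula: Mass loss% = ((m_before - m_after) / m_before) * 100
Step 1: Mass loss = 2.588 - 2.534 = 0.054 g
Step 2: Ratio = 0.054 / 2.588 = 0.0208655
Step 3: Mass loss% = 0.0208655 * 100 = 2.08655% ≈ 2.09%

2.09%


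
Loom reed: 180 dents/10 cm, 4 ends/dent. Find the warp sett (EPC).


Formula: EPC = (dents per 10 cm * ends per dent) / 10
Step 1: Total ends per 10 cm = 180 * 4 = 720
Step 2: EPC = 720 / 10 = 72.0 ends/cm

72.0 ends/cm


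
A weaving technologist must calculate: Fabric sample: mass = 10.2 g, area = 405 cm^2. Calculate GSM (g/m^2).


Formula: GSM = mass_g / area_m2
Step 1: Convert area: 405 cm^2 = 405 / 10000 = 0.0405 m^2
Step 2: GSM = 10.2 g / 0.0405 m^2 = 251.9 g/m^2

251.9 g/m^2


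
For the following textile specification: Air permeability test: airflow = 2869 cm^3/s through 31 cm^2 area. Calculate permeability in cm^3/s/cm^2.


Formula: Air Permeability = Airflow / Test Area
AP = 2869 cm^3/s / 31 cm^2
AP = 92.5 cm^3/s/cm^2

92.5 cm^3/s/cm^2


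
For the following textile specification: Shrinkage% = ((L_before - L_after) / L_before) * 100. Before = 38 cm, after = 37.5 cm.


Formula: Shrinkage% = ((L_before - L_after) / L_before) * 100
Step 1: Shrinkage = 38 - 37.5 = 0.5 cm
Step 2: Shrinkage% = (0.5 / 38) * 100
Step 3: Shrinkage% = 0.013158 * 100 = 1.3158% ≈ 1.3%

1.3%


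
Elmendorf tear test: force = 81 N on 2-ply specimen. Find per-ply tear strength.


Formula: Per-ply strength = Total force / Number of plies
Per-ply = 81 N / 2
Per-ply = 40.5 N

40.5 N


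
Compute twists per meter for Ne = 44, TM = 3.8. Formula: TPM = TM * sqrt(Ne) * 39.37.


Formula: TPM = TM * sqrt(Ne) * 39.37
Step 1: sqrt(Ne) = sqrt(44) = 6.6332
Step 2: TM * sqrt(Ne) = 3.8 * 6.6332 = 25.2062
Step 3: TPM = 25.2062 * 39.37 = 992 twists/m

992 twists/m


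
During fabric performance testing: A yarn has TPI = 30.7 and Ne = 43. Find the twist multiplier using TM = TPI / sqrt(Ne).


Formula: TM = TPI / sqrt(Ne)
Step 1: sqrt(Ne) = sqrt(43) = 6.5574
Step 2: TM = 30.7 / 6.5574 = 4.68

4.68 TM


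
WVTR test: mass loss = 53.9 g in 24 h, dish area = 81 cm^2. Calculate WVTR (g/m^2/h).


Formula: WVTR = mass_loss / (area * time)
Step 1: Convert area: 81 cm^2 = 0.0081 m^2
Step 2: WVTR = 53.9 g / (0.0081 m^2 * 24 h)
Step 3: WVTR = 53.9 / 0.1944 = 277.3 g/m^2/h

277.3 g/m^2/h


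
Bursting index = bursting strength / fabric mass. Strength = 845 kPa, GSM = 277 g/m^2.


Formula: Bursting Index = Bursting Strength / Fabric GSM
BI = 845 kPa / 277 g/m^2
BI = 3.051 kPa/(g/m^2)

3.051 kPa/(g/m^2)


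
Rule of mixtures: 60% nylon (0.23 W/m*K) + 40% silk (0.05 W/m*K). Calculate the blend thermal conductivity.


Formula: Blend property = (fraction_A * property_A) + (fraction_B * property_B)
Step 1: Contribution A = 60/100 * 0.23 W/m*K = 0.138 W/m*K
Step 2: Contribution B = 40/100 * 0.05 W/m*K = 0.02 W/m*K
Step 3: Blend thermal conductivity = 0.138 + 0.02 = 0.158 W/m*K

0.158 W/m*K


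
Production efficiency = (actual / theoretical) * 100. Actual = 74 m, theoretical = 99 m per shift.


Formula: Efficiency% = (Actual output / Theoretical output) * 100
Efficiency% = (74 / 99) * 100
Efficiency% = 0.747475 * 100 = 74.7475% ≈ 74.7%

74.7%


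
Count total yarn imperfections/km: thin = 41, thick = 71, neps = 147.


Formula: Total = thin places + thick places + neps
Total = 41 + 71 + 147
Total = 259 imperfections/km

259 imperfections/km


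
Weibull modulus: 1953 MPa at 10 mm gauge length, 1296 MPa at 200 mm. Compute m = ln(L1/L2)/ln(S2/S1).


Formula: m = ln(L1/L2) / ln(S2/S1)
Step 1: ln(L1/L2) = ln(10/200) = -2.99573
Step 2: S2/S1 = 1296/1953 = 0.66359
Step 3: ln(S2/S1) = ln(0.66359) = -0.41009
Step 4: m = -2.99573 / -0.41009 = 7.31

7.31 (Weibull m)


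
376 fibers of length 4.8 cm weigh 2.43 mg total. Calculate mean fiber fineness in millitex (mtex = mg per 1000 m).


Formula: fineness (mtex) = mass (mg) / total length (km) = (mass_mg / total_length_m) * 1000
Step 1: Convert fiber length: 4.8 cm = 0.048 m
Step 2: Total fiber length = 376 * 0.048 = 18.048 m
Step 3: Linear density = 2.43 mg / 18.048 m = 0.1346 mg/m
Step 4: fineness = 0.1346 * 1000 = 134.6 mtex

134.6 mtex


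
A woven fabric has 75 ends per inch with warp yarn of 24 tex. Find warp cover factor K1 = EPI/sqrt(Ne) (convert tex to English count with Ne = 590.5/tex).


Formula: K1 = EPI / sqrt(Ne), with Ne = 590.5 / tex_warp
Step 1: Ne = 590.5 / 24 = 24.604
Step 2: sqrt(Ne) = sqrt(24.604) = 4.9602
Step 3: K1 = 75 / 4.9602 = 15.1

15.1


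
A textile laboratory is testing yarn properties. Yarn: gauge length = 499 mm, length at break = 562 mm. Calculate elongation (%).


Formula: Elongation (%) = ((L_break - L0) / L0) * 100
Step 1: Extension = 562 - 499 = 63 mm
Step 2: Elongation = (63 / 499) * 100
Step 3: Elongation = 0.126253 * 100 = 12.6253% ≈ 12.6%

12.6%


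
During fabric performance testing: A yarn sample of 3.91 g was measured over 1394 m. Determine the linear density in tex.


Formula: Tex = (mass_g / length_m) * 1000
Substituting: Tex = (3.91 / 1394) * 1000
Intermediate: 3.91 / 1394 = 0.00280488 g/m
Tex = 0.00280488 * 1000 = 2.80 tex

2.80 tex


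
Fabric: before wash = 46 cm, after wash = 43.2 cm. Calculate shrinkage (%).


Formula: Shrinkage% = ((L_before - L_after) / L_before) * 100
Step 1: Shrinkage = 46 - 43.2 = 2.8 cm
Step 2: Shrinkage% = (2.8 / 46) * 100
Step 3: Shrinkage% = 0.06087 * 100 = 6.087% ≈ 6.1%

6.1%


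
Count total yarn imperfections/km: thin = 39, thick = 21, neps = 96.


Formula: Total = thin places + thick places + neps
Total = 39 + 21 + 96
Total = 156 imperfections/km

156 imperfections/km


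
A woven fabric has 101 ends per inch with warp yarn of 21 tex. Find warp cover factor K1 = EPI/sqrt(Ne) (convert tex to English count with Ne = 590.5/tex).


Formula: K1 = EPI / sqrt(Ne), with Ne = 590.5 / tex_warp
Step 1: Ne = 590.5 / 21 = 28.119
Step 2: sqrt(Ne) = sqrt(28.119) = 5.3027
Step 3: K1 = 101 / 5.3027 = 19.0

19.0


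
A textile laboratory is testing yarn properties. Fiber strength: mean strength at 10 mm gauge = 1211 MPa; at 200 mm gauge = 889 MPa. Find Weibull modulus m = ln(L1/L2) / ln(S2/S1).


Formula: m = ln(L1/L2) / ln(S2/S1)
Step 1: ln(L1/L2) = ln(10/200) = -2.99573
Step 2: S2/S1 = 889/1211 = 0.7341
Step 3: ln(S2/S1) = ln(0.7341) = -0.30911
Step 4: m = -2.99573 / -0.30911 = 9.69

9.69 (Weibull m)


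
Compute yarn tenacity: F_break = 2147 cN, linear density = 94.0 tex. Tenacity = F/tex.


Formula: Tenacity = Breaking force / Linear density
Tenacity = 2147 cN / 94.0 tex
Tenacity = 22.84 cN/tex

22.84 cN/tex


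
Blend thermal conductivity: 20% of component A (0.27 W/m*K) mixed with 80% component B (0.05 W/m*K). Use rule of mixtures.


Formula: Blend property = (fraction_A * property_A) + (fraction_B * property_B)
Step 1: Contribution A = 20/100 * 0.27 W/m*K = 0.054 W/m*K
Step 2: Contribution B = 80/100 * 0.05 W/m*K = 0.04 W/m*K
Step 3: Blend thermal conductivity = 0.054 + 0.04 = 0.094 W/m*K

0.094 W/m*K


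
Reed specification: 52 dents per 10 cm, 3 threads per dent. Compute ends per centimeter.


Formula: EPC = (dents per 10 cm * ends per dent) / 10
Step 1: Total ends per 10 cm = 52 * 3 = 156
Step 2: EPC = 156 / 10 = 15.6 ends/cm

15.6 ends/cm


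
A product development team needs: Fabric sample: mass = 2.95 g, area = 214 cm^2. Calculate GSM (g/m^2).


Formula: GSM = mass_g / area_m2
Step 1: Convert area: 214 cm^2 = 214 / 10000 = 0.0214 m^2
Step 2: GSM = 2.95 g / 0.0214 m^2 = 137.9 g/m^2

137.9 g/m^2


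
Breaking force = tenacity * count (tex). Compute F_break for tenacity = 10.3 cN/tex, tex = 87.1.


Formula: Breaking force = Tenacity * Linear density
F = 10.3 cN/tex * 87.1 tex
F = 897.13 cN

897.13 cN


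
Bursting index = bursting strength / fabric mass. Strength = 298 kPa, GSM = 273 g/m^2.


Formula: Bursting Index = Bursting Strength / Fabric GSM
BI = 298 kPa / 273 g/m^2
BI = 1.092 kPa/(g/m^2)

1.092 kPa/(g/m^2)
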